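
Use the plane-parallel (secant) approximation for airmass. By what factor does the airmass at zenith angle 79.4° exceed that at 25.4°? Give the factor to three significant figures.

4.91

X(79.4°)/X(25.4°) = sec 79.4° / sec 25.4° = cos 25.4° / cos 79.4° = 0.9033/0.1840 = 4.9107.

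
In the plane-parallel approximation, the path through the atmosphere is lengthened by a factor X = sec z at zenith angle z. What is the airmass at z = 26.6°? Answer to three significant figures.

X = sec z = 1/cos 26.6° = 1/0.8942 = 1.1184.

1.12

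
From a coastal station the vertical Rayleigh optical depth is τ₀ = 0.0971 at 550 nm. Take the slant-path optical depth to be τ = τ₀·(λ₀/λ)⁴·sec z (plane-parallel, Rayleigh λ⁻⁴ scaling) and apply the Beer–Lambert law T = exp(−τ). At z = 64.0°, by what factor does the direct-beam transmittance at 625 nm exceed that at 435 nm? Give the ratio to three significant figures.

1.54

Airmass: sec 64.0° = 2.2812.
τ(625 nm) = 0.0971 × (550/625)⁴ × 2.2812 = 0.0971 × 0.5997 × 2.2812 = 0.1328.
τ(435 nm) = 0.0971 × (550/435)⁴ × 2.2812 = 0.0971 × 2.5556 × 2.2812 = 0.5661.
T(625)/T(435) = exp(τ_B − τ_A) = exp(0.4332) = 1.5422.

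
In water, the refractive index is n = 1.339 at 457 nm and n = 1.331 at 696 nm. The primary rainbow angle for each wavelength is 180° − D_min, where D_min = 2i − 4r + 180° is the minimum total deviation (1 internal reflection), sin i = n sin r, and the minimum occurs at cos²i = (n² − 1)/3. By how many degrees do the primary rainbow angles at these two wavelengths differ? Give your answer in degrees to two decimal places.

At 457 nm (n = 1.339): cos²i = 0.26431 → i = 59.062°, r = 39.834°, D_min = 138.786°, rainbow angle = 41.214°.
At 696 nm (n = 1.331): cos²i = 0.25719 → i = 59.527°, r = 40.356°, D_min = 137.630°, rainbow angle = 42.370°.
Angular width = |41.214° − 42.370°| = 1.156°.

1.16°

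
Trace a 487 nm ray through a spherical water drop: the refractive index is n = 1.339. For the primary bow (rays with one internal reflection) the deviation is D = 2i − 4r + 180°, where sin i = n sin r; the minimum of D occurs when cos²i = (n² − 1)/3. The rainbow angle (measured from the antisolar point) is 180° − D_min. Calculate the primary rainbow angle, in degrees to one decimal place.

41.2°

cos²i = (1.79292 − 1)/3 = 0.26431; i = arccos(0.51411) = 59.062°.
sin r = sin 59.062°/1.339 = 0.64057; r = 39.834°.
D_min = 2·59.062° − 4·39.834° + 180° = 138.786°.
Rainbow angle = 180° − D_min = 41.214°.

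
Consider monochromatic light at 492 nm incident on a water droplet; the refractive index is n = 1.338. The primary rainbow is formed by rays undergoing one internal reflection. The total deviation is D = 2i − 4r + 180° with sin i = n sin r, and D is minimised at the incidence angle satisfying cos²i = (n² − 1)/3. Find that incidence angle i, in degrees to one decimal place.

59.1°

cos²i = (1.338² − 1)/3 = (1.79024 − 1)/3 = 0.26341.
cos i = 0.51324, so i = 59.120°.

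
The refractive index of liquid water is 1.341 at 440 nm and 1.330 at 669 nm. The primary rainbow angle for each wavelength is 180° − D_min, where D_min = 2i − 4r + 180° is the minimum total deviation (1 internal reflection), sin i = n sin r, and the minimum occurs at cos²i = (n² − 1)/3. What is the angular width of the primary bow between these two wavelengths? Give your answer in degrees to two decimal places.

1.59°

At 440 nm (n = 1.341): cos²i = 0.26609 → i = 58.946°, r = 39.705°, D_min = 139.071°, rainbow angle = 40.929°.
At 669 nm (n = 1.330): cos²i = 0.25630 → i = 59.585°, r = 40.422°, D_min = 137.484°, rainbow angle = 42.516°.
Angular width = |40.929° − 42.516°| = 1.588°.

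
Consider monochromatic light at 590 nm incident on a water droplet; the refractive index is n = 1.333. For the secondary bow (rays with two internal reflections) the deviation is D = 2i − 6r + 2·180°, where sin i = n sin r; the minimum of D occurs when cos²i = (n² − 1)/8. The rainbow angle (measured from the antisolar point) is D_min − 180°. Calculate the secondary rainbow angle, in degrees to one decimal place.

cos²i = (1.77689 − 1)/8 = 0.09711; i = arccos(0.31163) = 71.843°.
sin r = sin 71.843°/1.333 = 0.71283; r = 45.466°.
D_min = 2·71.843° − 6·45.466° + 360° = 230.891°.
Rainbow angle = D_min − 180° = 50.891°.

50.9°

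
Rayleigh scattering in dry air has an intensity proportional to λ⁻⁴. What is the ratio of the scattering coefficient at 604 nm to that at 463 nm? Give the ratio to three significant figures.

0.345

Rayleigh scattering ∝ λ⁻⁴, so the ratio of coefficients is the inverse fourth power of the wavelength ratio.
σ(604)/σ(463) = (463/604)⁴ = (0.7666)⁴ = 0.3453.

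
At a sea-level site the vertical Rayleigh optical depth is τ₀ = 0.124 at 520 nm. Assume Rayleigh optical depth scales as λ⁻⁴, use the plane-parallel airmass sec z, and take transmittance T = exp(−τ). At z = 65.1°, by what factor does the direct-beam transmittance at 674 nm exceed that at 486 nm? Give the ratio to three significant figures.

1.33

Airmass: sec 65.1° = 2.3751.
τ(674 nm) = 0.124 × (520/674)⁴ × 2.3751 = 0.124 × 0.3543 × 2.3751 = 0.1043.
τ(486 nm) = 0.124 × (520/486)⁴ × 2.3751 = 0.124 × 1.3106 × 2.3751 = 0.3860.
T(674)/T(486) = exp(τ_B − τ_A) = exp(0.2816) = 1.3253.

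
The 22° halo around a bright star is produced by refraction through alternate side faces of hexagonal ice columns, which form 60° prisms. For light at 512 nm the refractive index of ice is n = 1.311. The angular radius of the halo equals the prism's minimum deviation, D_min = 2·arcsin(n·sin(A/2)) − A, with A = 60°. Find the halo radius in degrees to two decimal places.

21.92°

n·sin(A/2) = 1.311 × sin 30° = 1.311 × 0.5000 = 0.6555.
D_min = 2·arcsin(0.6555) − 60° = 2 × 40.958° − 60° = 21.915°.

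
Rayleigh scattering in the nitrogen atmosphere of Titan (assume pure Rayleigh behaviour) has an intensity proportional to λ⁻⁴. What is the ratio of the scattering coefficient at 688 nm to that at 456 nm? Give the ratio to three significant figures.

Rayleigh scattering ∝ λ⁻⁴, so the ratio of coefficients is the inverse fourth power of the wavelength ratio.
σ(688)/σ(456) = (456/688)⁴ = (0.6628)⁴ = 0.193.

0.193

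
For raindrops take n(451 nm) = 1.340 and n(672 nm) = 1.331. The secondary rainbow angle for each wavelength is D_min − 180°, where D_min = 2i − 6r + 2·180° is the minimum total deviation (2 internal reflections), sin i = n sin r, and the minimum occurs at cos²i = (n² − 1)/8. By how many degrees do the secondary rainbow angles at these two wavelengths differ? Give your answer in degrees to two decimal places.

At 451 nm (n = 1.340): cos²i = 0.09945 → i = 71.618°, r = 45.088°, D_min = 232.709°, rainbow angle = 52.709°.
At 672 nm (n = 1.331): cos²i = 0.09645 → i = 71.907°, r = 45.575°, D_min = 230.365°, rainbow angle = 50.365°.
Angular width = |52.709° − 50.365°| = 2.344°.

2.34°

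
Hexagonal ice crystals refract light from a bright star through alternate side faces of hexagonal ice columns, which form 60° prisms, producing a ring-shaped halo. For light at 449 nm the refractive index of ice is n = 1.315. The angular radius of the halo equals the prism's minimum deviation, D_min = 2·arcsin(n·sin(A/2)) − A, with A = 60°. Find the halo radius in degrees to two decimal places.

n·sin(A/2) = 1.315 × sin 30° = 1.315 × 0.5000 = 0.6575.
D_min = 2·arcsin(0.6575) − 60° = 2 × 41.109° − 60° = 22.219°.

22.22°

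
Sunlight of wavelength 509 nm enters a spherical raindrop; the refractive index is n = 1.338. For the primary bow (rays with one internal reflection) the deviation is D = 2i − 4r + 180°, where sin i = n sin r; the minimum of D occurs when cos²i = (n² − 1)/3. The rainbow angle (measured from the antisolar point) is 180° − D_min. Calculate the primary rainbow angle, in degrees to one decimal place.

cos²i = (1.79024 − 1)/3 = 0.26341; i = arccos(0.51324) = 59.120°.
sin r = sin 59.120°/1.338 = 0.64144; r = 39.899°.
D_min = 2·59.120° − 4·39.899° + 180° = 138.643°.
Rainbow angle = 180° − D_min = 41.357°.

41.4°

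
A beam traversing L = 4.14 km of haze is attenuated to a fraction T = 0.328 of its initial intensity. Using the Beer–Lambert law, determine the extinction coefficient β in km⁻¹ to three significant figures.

0.269 km⁻¹

Beer–Lambert: T = exp(−βL) ⇒ β = −ln(T)/L = −ln(0.328)/4.14 = 1.1147/4.14 = 0.2693 km⁻¹.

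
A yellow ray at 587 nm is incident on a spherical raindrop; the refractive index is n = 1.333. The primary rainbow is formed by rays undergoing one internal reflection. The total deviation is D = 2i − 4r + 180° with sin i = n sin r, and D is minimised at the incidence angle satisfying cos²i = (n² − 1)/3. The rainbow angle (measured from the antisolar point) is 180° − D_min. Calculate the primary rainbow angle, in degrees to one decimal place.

cos²i = (1.77689 − 1)/3 = 0.25896; i = arccos(0.50888) = 59.410°.
sin r = sin 59.410°/1.333 = 0.64579; r = 40.225°.
D_min = 2·59.410° − 4·40.225° + 180° = 137.922°.
Rainbow angle = 180° − D_min = 42.078°.

42.1°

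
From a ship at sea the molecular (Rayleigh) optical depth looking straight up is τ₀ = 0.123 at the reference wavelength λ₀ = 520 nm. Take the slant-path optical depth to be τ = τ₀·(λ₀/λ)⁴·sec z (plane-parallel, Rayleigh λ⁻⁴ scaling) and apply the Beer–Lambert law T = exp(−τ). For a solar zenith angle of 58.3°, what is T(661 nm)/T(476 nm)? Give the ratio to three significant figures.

Airmass: sec 58.3° = 1.9031.
τ(661 nm) = 0.123 × (520/661)⁴ × 1.9031 = 0.123 × 0.3830 × 1.9031 = 0.0897.
τ(476 nm) = 0.123 × (520/476)⁴ × 1.9031 = 0.123 × 1.4242 × 1.9031 = 0.3334.
T(661)/T(476) = exp(τ_B − τ_A) = exp(0.2437) = 1.2760.

1.28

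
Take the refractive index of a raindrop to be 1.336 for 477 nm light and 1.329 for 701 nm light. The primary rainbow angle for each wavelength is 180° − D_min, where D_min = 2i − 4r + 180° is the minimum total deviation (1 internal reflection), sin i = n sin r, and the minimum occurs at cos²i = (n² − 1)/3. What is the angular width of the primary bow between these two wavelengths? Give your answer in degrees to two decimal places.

At 477 nm (n = 1.336): cos²i = 0.26163 → i = 59.236°, r = 40.029°, D_min = 138.356°, rainbow angle = 41.644°.
At 701 nm (n = 1.329): cos²i = 0.25541 → i = 59.643°, r = 40.487°, D_min = 137.337°, rainbow angle = 42.663°.
Angular width = |41.644° − 42.663°| = 1.020°.

1.02°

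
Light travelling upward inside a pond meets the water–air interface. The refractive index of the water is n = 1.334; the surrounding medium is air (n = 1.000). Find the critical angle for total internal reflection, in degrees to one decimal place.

48.6°

sin θ_c = n_air / n = 1.000 / 1.334 = 0.7496.
θ_c = arcsin(0.7496) = 48.56°.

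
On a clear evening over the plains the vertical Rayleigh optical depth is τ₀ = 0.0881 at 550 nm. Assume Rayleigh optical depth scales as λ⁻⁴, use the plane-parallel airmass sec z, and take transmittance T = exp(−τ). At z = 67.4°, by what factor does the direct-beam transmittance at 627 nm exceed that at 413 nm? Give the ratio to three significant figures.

1.80

Airmass: sec 67.4° = 2.6022.
τ(627 nm) = 0.0881 × (550/627)⁴ × 2.6022 = 0.0881 × 0.5921 × 2.6022 = 0.1357.
τ(413 nm) = 0.0881 × (550/413)⁴ × 2.6022 = 0.0881 × 3.1452 × 2.6022 = 0.7210.
T(627)/T(413) = exp(τ_B − τ_A) = exp(0.5853) = 1.7955.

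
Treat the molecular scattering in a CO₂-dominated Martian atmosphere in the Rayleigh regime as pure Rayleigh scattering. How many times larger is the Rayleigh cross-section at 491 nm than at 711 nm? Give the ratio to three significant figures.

Rayleigh scattering ∝ λ⁻⁴, so the ratio of coefficients is the inverse fourth power of the wavelength ratio.
σ(491)/σ(711) = (711/491)⁴ = (1.4481)⁴ = 4.397.

4.40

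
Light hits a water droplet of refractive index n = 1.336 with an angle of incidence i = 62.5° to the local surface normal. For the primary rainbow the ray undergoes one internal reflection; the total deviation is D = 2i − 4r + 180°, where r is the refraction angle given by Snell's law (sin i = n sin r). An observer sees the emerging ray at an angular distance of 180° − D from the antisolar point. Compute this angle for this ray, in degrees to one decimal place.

sin r = sin 62.5° / 1.336 = 0.8870/1.336 = 0.6639; r = 41.60°.
D = 2·62.5° − 4·41.60° + 180° = 125.00° − 166.40° + 180° = 138.60°.
Angle from antisolar point = 180° − D = 41.40°.

41.4°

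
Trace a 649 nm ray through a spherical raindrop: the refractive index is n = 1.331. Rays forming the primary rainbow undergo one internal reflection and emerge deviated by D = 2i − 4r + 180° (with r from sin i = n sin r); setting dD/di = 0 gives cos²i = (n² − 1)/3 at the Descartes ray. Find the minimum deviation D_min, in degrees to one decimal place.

137.6°

cos²i = (1.77156 − 1)/3 = 0.25719; i = arccos(0.50714) = 59.527°.
sin r = sin 59.527°/1.331 = 0.64753; r = 40.356°.
D_min = 2·59.527° − 4·40.356° + 180° = 137.630°.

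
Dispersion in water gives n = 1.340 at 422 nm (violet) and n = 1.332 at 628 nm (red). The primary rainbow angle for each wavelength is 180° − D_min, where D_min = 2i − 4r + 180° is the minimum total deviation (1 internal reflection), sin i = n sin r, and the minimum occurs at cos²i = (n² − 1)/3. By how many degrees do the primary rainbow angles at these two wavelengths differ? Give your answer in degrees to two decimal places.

At 422 nm (n = 1.340): cos²i = 0.26520 → i = 59.004°, r = 39.770°, D_min = 138.929°, rainbow angle = 41.071°.
At 628 nm (n = 1.332): cos²i = 0.25807 → i = 59.469°, r = 40.290°, D_min = 137.776°, rainbow angle = 42.224°.
Angular width = |41.071° − 42.224°| = 1.153°.

1.15°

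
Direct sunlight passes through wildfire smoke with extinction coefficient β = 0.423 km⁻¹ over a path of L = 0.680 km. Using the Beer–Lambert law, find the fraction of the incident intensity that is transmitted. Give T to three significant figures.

τ = β·L = 0.423 × 0.680 = 0.2876.
T = exp(−0.2876) = 0.7500.

0.750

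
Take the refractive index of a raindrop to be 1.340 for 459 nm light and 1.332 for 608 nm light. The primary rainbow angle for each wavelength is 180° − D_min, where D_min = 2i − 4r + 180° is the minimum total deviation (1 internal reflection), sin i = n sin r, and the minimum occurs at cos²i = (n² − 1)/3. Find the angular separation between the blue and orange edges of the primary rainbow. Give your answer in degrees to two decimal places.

1.15°

At 459 nm (n = 1.340): cos²i = 0.26520 → i = 59.004°, r = 39.770°, D_min = 138.929°, rainbow angle = 41.071°.
At 608 nm (n = 1.332): cos²i = 0.25807 → i = 59.469°, r = 40.290°, D_min = 137.776°, rainbow angle = 42.224°.
Angular width = |41.071° − 42.224°| = 1.153°.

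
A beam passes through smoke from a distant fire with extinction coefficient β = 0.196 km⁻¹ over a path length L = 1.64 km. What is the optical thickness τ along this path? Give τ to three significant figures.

0.321

τ = β·L = 0.196 × 1.64 = 0.3214.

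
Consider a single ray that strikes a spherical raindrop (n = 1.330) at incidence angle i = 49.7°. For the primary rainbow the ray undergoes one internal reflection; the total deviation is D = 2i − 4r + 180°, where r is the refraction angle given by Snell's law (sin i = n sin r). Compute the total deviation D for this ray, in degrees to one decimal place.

sin r = sin 49.7° / 1.330 = 0.7627/1.330 = 0.5734; r = 34.99°.
D = 2·49.7° − 4·34.99° + 180° = 99.40° − 139.96° + 180° = 139.44°.

139.4°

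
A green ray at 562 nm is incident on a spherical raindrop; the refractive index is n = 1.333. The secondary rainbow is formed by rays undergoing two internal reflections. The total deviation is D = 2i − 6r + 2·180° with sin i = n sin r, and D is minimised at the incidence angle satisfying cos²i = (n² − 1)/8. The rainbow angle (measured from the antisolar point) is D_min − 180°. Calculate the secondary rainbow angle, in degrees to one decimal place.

50.9°

cos²i = (1.77689 − 1)/8 = 0.09711; i = arccos(0.31163) = 71.843°.
sin r = sin 71.843°/1.333 = 0.71283; r = 45.466°.
D_min = 2·71.843° − 6·45.466° + 360° = 230.891°.
Rainbow angle = D_min − 180° = 50.891°.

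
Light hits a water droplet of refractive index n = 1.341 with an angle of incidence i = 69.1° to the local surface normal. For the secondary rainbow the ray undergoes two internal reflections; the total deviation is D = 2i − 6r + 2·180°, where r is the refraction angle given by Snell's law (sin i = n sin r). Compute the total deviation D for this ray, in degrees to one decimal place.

233.2°

sin r = sin 69.1° / 1.341 = 0.9342/1.341 = 0.6966; r = 44.16°.
D = 2·69.1° − 6·44.16° + 2·180° = 138.20° − 264.95° + 360° = 233.25°.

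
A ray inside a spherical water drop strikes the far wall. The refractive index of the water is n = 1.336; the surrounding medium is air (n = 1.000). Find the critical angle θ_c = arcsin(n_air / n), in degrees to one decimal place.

48.5°

sin θ_c = n_air / n = 1.000 / 1.336 = 0.7485.
θ_c = arcsin(0.7485) = 48.46°.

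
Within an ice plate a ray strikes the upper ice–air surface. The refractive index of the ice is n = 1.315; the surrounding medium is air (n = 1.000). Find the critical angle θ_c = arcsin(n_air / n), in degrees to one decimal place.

49.5°

sin θ_c = n_air / n = 1.000 / 1.315 = 0.7605.
θ_c = arcsin(0.7605) = 49.50°.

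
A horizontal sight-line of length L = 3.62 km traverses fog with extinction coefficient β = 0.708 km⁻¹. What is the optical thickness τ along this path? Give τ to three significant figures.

2.56

τ = β·L = 0.708 × 3.62 = 2.5630.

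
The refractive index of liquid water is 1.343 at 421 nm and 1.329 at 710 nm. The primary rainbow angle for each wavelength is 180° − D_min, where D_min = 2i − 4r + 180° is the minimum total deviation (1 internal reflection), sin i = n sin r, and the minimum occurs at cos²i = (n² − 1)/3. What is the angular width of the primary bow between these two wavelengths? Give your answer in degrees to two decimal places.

2.02°

At 421 nm (n = 1.343): cos²i = 0.26788 → i = 58.830°, r = 39.577°, D_min = 139.354°, rainbow angle = 40.646°.
At 710 nm (n = 1.329): cos²i = 0.25541 → i = 59.643°, r = 40.487°, D_min = 137.337°, rainbow angle = 42.663°.
Angular width = |40.646° − 42.663°| = 2.017°.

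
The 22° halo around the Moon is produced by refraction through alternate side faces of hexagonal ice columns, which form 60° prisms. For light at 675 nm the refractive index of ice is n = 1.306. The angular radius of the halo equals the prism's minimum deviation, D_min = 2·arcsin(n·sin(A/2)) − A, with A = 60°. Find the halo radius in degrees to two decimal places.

n·sin(A/2) = 1.306 × sin 30° = 1.306 × 0.5000 = 0.6530.
D_min = 2·arcsin(0.6530) − 60° = 2 × 40.768° − 60° = 21.536°.

21.54°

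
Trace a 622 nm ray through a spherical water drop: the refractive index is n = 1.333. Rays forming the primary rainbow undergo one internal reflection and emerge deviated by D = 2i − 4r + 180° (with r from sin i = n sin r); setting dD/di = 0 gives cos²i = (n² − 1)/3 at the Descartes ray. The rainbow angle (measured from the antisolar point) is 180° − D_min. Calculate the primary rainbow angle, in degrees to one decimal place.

42.1°

cos²i = (1.77689 − 1)/3 = 0.25896; i = arccos(0.50888) = 59.410°.
sin r = sin 59.410°/1.333 = 0.64579; r = 40.225°.
D_min = 2·59.410° − 4·40.225° + 180° = 137.922°.
Rainbow angle = 180° − D_min = 42.078°.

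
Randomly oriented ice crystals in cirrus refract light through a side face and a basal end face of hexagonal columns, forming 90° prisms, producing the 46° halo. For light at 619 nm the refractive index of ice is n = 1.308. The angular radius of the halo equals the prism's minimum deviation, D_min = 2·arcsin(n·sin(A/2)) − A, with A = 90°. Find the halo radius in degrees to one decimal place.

n·sin(A/2) = 1.308 × sin 45° = 1.308 × 0.7071 = 0.9249.
D_min = 2·arcsin(0.9249) − 90° = 2 × 67.653° − 90° = 45.305°.

45.3°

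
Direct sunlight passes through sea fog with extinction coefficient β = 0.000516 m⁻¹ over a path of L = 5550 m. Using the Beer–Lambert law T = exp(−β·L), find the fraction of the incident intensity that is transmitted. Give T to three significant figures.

τ = β·L = 0.000516 × 5550 = 2.8638.
T = exp(−2.8638) = 0.0571.

0.0571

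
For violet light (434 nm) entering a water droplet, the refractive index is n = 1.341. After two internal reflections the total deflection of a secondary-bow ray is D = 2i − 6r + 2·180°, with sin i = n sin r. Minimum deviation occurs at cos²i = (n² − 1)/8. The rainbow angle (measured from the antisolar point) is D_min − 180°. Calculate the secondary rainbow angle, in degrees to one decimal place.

cos²i = (1.79828 − 1)/8 = 0.09979; i = arccos(0.31589) = 71.586°.
sin r = sin 71.586°/1.341 = 0.70753; r = 45.034°.
D_min = 2·71.586° − 6·45.034° + 360° = 232.966°.
Rainbow angle = D_min − 180° = 52.966°.

53.0°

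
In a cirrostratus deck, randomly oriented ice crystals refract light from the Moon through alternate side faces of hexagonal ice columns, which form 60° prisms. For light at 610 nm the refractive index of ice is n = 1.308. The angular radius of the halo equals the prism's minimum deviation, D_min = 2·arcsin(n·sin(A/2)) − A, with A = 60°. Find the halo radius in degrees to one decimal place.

21.7°

n·sin(A/2) = 1.308 × sin 30° = 1.308 × 0.5000 = 0.6540.
D_min = 2·arcsin(0.6540) − 60° = 2 × 40.844° − 60° = 21.688°.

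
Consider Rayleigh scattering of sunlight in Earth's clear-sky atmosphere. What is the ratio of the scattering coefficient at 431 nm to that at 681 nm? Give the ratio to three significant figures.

6.23

Rayleigh scattering ∝ λ⁻⁴, so the ratio of coefficients is the inverse fourth power of the wavelength ratio.
σ(431)/σ(681) = (681/431)⁴ = (1.5800)⁴ = 6.233.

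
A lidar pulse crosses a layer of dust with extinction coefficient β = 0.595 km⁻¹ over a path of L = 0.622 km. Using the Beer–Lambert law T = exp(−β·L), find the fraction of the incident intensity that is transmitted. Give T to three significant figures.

τ = β·L = 0.595 × 0.622 = 0.3701.
T = exp(−0.3701) = 0.6907.

0.691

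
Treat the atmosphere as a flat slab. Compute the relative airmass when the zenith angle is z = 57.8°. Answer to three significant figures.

X = sec z = 1/cos 57.8° = 1/0.5329 = 1.8766.

1.88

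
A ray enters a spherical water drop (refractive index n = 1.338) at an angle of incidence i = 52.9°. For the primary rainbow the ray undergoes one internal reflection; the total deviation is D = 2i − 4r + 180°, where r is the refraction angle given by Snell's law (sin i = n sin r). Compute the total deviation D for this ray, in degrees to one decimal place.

sin r = sin 52.9° / 1.338 = 0.7976/1.338 = 0.5961; r = 36.59°.
D = 2·52.9° − 4·36.59° + 180° = 105.80° − 146.36° + 180° = 139.44°.

139.4°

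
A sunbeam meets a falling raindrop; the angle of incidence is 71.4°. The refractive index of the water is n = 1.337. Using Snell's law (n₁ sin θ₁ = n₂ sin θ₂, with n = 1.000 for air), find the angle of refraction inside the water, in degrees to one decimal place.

45.1°

Snell: sin θ_r = sin θ_i / n = sin 71.4° / 1.337 = 0.9478 / 1.337 = 0.7089.
θ_r = arcsin(0.7089) = 45.14°.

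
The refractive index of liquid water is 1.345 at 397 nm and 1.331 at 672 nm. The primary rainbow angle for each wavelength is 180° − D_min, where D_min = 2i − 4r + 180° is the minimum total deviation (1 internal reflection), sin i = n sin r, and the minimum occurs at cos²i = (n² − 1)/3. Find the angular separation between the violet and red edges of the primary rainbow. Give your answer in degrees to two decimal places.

At 397 nm (n = 1.345): cos²i = 0.26967 → i = 58.715°, r = 39.448°, D_min = 139.635°, rainbow angle = 40.365°.
At 672 nm (n = 1.331): cos²i = 0.25719 → i = 59.527°, r = 40.356°, D_min = 137.630°, rainbow angle = 42.370°.
Angular width = |40.365° − 42.370°| = 2.005°.

2.01°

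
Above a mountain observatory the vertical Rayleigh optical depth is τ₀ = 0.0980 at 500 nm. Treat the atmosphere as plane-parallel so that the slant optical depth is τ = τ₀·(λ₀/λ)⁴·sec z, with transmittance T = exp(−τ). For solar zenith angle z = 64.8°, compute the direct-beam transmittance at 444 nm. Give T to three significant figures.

sec 64.8° = 2.3486.
τ = 0.0980 × (500/444)⁴ × 2.3486 = 0.0980 × 1.6082 × 2.3486 = 0.3702.
T = exp(−0.3702) = 0.6906.

0.691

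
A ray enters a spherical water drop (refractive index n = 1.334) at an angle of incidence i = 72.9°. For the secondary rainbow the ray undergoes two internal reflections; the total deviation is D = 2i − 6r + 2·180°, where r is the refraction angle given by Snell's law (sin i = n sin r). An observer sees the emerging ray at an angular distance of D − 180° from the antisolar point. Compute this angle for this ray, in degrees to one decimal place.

sin r = sin 72.9° / 1.334 = 0.9558/1.334 = 0.7165; r = 45.77°.
D = 2·72.9° − 6·45.77° + 2·180° = 145.80° − 274.59° + 360° = 231.21°.
Angle from antisolar point = D − 180° = 51.21°.

51.2°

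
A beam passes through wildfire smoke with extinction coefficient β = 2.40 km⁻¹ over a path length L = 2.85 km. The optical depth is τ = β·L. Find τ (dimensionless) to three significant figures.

τ = β·L = 2.40 × 2.85 = 6.8400.

6.84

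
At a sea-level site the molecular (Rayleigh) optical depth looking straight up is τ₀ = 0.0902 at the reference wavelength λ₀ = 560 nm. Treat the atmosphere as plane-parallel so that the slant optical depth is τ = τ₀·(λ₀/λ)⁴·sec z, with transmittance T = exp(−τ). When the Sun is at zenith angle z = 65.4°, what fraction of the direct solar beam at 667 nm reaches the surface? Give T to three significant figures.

0.898

sec 65.4° = 2.4022.
τ = 0.0902 × (560/667)⁴ × 2.4022 = 0.0902 × 0.4969 × 2.4022 = 0.1077.
T = exp(−0.1077) = 0.8979.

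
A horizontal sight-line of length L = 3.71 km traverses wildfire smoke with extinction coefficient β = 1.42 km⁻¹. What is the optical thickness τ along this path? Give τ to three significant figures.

τ = β·L = 1.42 × 3.71 = 5.2682.

5.27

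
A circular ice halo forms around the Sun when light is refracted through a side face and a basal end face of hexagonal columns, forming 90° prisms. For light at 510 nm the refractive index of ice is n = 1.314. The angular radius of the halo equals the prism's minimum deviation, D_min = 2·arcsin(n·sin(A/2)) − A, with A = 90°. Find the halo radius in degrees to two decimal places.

46.60°

n·sin(A/2) = 1.314 × sin 45° = 1.314 × 0.7071 = 0.9291.
D_min = 2·arcsin(0.9291) − 90° = 2 × 68.301° − 90° = 46.602°.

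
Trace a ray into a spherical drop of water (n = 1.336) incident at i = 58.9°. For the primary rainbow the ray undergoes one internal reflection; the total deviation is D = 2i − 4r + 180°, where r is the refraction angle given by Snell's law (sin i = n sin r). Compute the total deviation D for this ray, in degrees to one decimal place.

138.4°

sin r = sin 58.9° / 1.336 = 0.8563/1.336 = 0.6409; r = 39.86°.
D = 2·58.9° − 4·39.86° + 180° = 117.80° − 159.44° + 180° = 138.36°.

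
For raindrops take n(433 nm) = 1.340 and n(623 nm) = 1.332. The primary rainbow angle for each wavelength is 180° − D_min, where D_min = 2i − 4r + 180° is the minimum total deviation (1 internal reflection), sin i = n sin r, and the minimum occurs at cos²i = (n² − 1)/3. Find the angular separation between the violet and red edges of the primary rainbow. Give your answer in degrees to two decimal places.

At 433 nm (n = 1.340): cos²i = 0.26520 → i = 59.004°, r = 39.770°, D_min = 138.929°, rainbow angle = 41.071°.
At 623 nm (n = 1.332): cos²i = 0.25807 → i = 59.469°, r = 40.290°, D_min = 137.776°, rainbow angle = 42.224°.
Angular width = |41.071° − 42.224°| = 1.153°.

1.15°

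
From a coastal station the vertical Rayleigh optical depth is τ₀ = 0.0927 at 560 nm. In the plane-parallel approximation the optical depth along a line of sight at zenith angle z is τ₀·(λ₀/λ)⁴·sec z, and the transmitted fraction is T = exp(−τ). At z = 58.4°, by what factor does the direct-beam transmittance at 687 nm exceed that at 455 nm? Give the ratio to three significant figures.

Airmass: sec 58.4° = 1.9084.
τ(687 nm) = 0.0927 × (560/687)⁴ × 1.9084 = 0.0927 × 0.4415 × 1.9084 = 0.0781.
τ(455 nm) = 0.0927 × (560/455)⁴ × 1.9084 = 0.0927 × 2.2946 × 1.9084 = 0.4059.
T(687)/T(455) = exp(τ_B − τ_A) = exp(0.3278) = 1.3880.

1.39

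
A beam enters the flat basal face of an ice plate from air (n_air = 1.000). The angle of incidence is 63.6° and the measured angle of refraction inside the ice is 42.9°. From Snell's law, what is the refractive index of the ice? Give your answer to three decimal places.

1.316

n = sin θ_i / sin θ_r = sin 63.6° / sin 42.9° = 0.8957 / 0.6807 = 1.3158.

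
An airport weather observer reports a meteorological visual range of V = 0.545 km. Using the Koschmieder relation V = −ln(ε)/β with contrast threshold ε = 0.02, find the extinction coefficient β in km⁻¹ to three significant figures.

7.18 km⁻¹

β = −ln(0.02) / V = 3.912 / 0.545 = 7.1780 km⁻¹.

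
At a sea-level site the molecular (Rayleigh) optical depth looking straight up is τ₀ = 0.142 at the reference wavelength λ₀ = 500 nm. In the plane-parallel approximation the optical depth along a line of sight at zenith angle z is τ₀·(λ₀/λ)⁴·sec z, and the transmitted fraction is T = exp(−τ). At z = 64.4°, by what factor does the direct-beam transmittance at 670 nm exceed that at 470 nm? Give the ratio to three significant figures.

Airmass: sec 64.4° = 2.3144.
τ(670 nm) = 0.142 × (500/670)⁴ × 2.3144 = 0.142 × 0.3102 × 2.3144 = 0.1019.
τ(470 nm) = 0.142 × (500/470)⁴ × 2.3144 = 0.142 × 1.2808 × 2.3144 = 0.4209.
T(670)/T(470) = exp(τ_B − τ_A) = exp(0.3190) = 1.3757.

1.38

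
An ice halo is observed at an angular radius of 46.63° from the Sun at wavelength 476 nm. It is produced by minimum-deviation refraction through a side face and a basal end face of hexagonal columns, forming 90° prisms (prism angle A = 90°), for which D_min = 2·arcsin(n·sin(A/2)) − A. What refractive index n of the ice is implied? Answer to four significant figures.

Rearranging: n = sin((D_min + A)/2) / sin(A/2).
(D_min + A)/2 = (46.63° + 90°)/2 = 68.315°.
n = sin 68.315° / sin 45° = 0.9292 / 0.7071 = 1.3141.

1.314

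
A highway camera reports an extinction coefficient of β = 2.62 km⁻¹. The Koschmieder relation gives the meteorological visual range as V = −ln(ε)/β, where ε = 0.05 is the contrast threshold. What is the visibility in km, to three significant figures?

1.14 km

V = −ln(0.05) / 2.62 = 2.996 / 2.62 = 1.1434 km.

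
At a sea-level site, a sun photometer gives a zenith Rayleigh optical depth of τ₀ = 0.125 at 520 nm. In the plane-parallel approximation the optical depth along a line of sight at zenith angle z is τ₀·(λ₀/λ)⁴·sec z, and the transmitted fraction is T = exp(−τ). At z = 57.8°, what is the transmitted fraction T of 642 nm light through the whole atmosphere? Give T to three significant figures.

sec 57.8° = 1.8766.
τ = 0.125 × (520/642)⁴ × 1.8766 = 0.125 × 0.4304 × 1.8766 = 0.1010.
T = exp(−0.1010) = 0.9040.

0.904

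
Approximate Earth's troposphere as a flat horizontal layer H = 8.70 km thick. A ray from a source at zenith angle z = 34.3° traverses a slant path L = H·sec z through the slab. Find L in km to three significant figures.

10.5 km

sec z = 1/cos 34.3° = 1.2105.
L = 8.70 × 1.2105 = 10.531 km.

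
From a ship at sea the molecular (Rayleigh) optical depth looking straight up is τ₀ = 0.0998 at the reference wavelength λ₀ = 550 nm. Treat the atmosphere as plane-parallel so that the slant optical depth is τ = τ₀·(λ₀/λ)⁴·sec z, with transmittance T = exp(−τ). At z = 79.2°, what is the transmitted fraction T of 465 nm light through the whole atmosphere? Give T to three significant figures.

0.353

sec 79.2° = 5.3367.
τ = 0.0998 × (550/465)⁴ × 5.3367 = 0.0998 × 1.9572 × 5.3367 = 1.0424.
T = exp(−1.0424) = 0.3526.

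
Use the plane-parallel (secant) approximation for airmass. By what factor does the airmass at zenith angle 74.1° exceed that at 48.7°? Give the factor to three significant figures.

2.41

X(74.1°)/X(48.7°) = sec 74.1° / sec 48.7° = cos 48.7° / cos 74.1° = 0.6600/0.2740 = 2.4091.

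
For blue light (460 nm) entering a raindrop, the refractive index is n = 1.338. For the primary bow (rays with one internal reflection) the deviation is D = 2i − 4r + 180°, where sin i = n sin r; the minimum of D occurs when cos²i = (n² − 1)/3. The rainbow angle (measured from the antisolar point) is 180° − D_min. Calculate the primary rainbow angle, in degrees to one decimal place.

cos²i = (1.79024 − 1)/3 = 0.26341; i = arccos(0.51324) = 59.120°.
sin r = sin 59.120°/1.338 = 0.64144; r = 39.899°.
D_min = 2·59.120° − 4·39.899° + 180° = 138.643°.
Rainbow angle = 180° − D_min = 41.357°.

41.4°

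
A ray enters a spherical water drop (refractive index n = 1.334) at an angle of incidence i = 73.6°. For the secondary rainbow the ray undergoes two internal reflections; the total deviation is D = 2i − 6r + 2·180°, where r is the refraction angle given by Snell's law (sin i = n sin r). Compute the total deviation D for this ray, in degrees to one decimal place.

sin r = sin 73.6° / 1.334 = 0.9593/1.334 = 0.7191; r = 45.98°.
D = 2·73.6° − 6·45.98° + 2·180° = 147.20° − 275.89° + 360° = 231.31°.

231.3°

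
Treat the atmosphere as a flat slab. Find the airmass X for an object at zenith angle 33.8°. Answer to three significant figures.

X = sec z = 1/cos 33.8° = 1/0.8310 = 1.2034.

1.20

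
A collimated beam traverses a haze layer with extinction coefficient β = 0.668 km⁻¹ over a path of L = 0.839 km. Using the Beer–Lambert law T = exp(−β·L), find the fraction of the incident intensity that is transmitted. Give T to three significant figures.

0.571

τ = β·L = 0.668 × 0.839 = 0.5605.
T = exp(−0.5605) = 0.5710.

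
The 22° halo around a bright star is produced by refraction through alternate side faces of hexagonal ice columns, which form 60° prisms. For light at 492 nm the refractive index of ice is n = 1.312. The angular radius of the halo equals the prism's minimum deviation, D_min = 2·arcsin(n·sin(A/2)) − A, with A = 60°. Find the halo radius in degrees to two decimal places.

21.99°

n·sin(A/2) = 1.312 × sin 30° = 1.312 × 0.5000 = 0.6560.
D_min = 2·arcsin(0.6560) − 60° = 2 × 40.996° − 60° = 21.991°.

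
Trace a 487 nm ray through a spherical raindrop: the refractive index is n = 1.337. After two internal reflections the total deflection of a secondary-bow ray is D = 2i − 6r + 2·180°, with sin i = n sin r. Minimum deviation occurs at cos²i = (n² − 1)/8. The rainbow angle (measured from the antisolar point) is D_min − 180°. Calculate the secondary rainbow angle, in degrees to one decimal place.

cos²i = (1.78757 − 1)/8 = 0.09845; i = arccos(0.31376) = 71.714°.
sin r = sin 71.714°/1.337 = 0.71017; r = 45.249°.
D_min = 2·71.714° − 6·45.249° + 360° = 231.934°.
Rainbow angle = D_min − 180° = 51.934°.

51.9°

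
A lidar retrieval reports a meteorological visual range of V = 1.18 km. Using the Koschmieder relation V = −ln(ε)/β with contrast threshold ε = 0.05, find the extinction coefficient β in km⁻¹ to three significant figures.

2.54 km⁻¹

β = −ln(0.05) / V = 2.996 / 1.18 = 2.5388 km⁻¹.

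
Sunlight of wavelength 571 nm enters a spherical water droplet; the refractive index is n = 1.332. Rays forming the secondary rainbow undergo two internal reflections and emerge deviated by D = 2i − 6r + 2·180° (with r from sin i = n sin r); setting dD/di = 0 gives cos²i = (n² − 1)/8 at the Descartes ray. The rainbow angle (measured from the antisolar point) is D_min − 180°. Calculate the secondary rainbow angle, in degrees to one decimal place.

50.6°

cos²i = (1.77422 − 1)/8 = 0.09678; i = arccos(0.31109) = 71.875°.
sin r = sin 71.875°/1.332 = 0.71350; r = 45.520°.
D_min = 2·71.875° − 6·45.520° + 360° = 230.628°.
Rainbow angle = D_min − 180° = 50.628°.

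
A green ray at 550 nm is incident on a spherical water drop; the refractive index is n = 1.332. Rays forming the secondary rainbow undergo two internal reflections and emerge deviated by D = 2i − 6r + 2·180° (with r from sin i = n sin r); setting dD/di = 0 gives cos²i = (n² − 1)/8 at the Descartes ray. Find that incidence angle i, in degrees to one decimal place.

71.9°

cos²i = (1.332² − 1)/8 = (1.77422 − 1)/8 = 0.09678.
cos i = 0.31109, so i = 71.875°.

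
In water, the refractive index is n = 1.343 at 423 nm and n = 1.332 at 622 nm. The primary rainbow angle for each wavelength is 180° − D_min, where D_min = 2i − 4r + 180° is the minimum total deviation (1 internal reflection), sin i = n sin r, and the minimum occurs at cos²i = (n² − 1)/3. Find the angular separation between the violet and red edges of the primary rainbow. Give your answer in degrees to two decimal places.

At 423 nm (n = 1.343): cos²i = 0.26788 → i = 58.830°, r = 39.577°, D_min = 139.354°, rainbow angle = 40.646°.
At 622 nm (n = 1.332): cos²i = 0.25807 → i = 59.469°, r = 40.290°, D_min = 137.776°, rainbow angle = 42.224°.
Angular width = |40.646° − 42.224°| = 1.578°.

1.58°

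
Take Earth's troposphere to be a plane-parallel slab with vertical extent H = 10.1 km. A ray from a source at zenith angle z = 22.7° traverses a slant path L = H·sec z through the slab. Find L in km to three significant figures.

sec z = 1/cos 22.7° = 1.0840.
L = 10.1 × 1.0840 = 10.948 km.

10.9 km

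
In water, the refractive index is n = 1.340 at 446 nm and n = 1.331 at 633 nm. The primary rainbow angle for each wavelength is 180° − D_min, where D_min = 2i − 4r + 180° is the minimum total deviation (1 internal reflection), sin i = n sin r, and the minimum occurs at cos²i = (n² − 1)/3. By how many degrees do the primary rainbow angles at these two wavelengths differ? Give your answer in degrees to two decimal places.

1.30°

At 446 nm (n = 1.340): cos²i = 0.26520 → i = 59.004°, r = 39.770°, D_min = 138.929°, rainbow angle = 41.071°.
At 633 nm (n = 1.331): cos²i = 0.25719 → i = 59.527°, r = 40.356°, D_min = 137.630°, rainbow angle = 42.370°.
Angular width = |41.071° − 42.370°| = 1.299°.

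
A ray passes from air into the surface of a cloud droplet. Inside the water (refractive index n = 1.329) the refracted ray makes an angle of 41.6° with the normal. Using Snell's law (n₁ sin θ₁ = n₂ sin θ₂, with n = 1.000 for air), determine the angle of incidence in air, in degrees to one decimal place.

61.9°

Snell: sin θ_i = n · sin θ_r = 1.329 × sin 41.6° = 1.329 × 0.6639 = 0.8824.
θ_i = arcsin(0.8824) = 61.93°.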